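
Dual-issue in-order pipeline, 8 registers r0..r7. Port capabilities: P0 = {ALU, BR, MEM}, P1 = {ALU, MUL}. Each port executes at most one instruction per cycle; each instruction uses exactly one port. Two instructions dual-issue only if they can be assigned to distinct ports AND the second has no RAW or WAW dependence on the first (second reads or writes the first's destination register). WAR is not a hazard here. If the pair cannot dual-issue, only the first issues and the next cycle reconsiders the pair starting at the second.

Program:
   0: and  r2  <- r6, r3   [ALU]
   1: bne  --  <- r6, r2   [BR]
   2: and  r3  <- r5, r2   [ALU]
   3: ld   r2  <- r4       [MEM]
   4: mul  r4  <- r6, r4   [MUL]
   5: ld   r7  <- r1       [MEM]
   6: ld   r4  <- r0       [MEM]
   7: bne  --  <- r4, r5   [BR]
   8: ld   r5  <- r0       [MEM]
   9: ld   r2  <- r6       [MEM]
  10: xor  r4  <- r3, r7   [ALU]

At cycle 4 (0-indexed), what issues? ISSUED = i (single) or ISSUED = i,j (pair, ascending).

t=0 i0:and.ALU ; RAW r2
t=1 i1&i2:bne.BR+and.ALU ; 2-wide
t=2 i3&i4:ld.MEM+mul.MUL ; 2-wide
t=3 i5:ld.MEM ; no-port MEM/MEM
t=4 i6:ld.MEM ; no-port MEM/BR
t=5 i7:bne.BR ; no-port BR/MEM
t=6 i8:ld.MEM ; no-port MEM/MEM
t=7 i9&i10:ld.MEM+xor.ALU ; 2-wide

ISSUED = 6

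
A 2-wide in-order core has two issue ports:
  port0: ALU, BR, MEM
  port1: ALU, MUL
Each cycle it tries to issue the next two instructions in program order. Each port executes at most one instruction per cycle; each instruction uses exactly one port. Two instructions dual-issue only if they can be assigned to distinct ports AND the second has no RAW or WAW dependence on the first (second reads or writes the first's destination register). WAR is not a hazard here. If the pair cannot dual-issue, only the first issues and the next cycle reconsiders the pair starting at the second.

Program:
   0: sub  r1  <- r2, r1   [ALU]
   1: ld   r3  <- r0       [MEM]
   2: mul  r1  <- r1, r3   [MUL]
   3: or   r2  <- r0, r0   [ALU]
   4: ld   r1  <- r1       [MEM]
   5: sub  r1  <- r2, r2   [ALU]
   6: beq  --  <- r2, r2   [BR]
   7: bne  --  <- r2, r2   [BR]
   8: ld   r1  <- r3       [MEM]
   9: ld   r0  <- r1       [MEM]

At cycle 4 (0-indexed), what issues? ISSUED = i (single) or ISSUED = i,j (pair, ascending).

ISSUED = 7

  cy0 -> i0+i1 (sub ld) pair
  cy1 -> i2+i3 (mul or) pair
  cy2 -> i4 (ld) WAW r1
  cy3 -> i5+i6 (sub beq) pair
  cy4 -> i7 (bne) no-port BR/MEM
  cy5 -> i8 (ld) no-port MEM/MEM
  cy6 -> i9 (ld) tail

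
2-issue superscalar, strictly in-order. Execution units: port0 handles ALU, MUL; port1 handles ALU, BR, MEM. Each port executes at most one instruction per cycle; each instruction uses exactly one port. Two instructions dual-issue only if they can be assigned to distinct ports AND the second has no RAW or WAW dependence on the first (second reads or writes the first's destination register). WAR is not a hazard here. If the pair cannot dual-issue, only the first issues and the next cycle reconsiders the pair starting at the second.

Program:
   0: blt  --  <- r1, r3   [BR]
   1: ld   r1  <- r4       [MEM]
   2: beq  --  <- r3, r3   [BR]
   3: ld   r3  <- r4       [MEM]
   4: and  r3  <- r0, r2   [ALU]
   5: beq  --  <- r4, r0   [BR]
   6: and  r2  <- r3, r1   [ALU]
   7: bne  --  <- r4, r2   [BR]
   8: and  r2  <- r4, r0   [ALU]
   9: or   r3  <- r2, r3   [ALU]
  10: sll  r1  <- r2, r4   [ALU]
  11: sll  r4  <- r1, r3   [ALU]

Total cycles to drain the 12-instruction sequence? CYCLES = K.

CYCLES = 9

[0] i0  blt.BR  -- no-port BR/MEM
[1] i1  ld.MEM  -- no-port MEM/BR
[2] i2  beq.BR  -- no-port BR/MEM
[3] i3  ld.MEM  -- WAW r3
[4] i4&i5  and.ALU/beq.BR  -- 2-wide
[5] i6  and.ALU  -- RAW r2
[6] i7&i8  bne.BR/and.ALU  -- 2-wide
[7] i9&i10  or.ALU/sll.ALU  -- 2-wide
[8] i11  sll.ALU  -- tail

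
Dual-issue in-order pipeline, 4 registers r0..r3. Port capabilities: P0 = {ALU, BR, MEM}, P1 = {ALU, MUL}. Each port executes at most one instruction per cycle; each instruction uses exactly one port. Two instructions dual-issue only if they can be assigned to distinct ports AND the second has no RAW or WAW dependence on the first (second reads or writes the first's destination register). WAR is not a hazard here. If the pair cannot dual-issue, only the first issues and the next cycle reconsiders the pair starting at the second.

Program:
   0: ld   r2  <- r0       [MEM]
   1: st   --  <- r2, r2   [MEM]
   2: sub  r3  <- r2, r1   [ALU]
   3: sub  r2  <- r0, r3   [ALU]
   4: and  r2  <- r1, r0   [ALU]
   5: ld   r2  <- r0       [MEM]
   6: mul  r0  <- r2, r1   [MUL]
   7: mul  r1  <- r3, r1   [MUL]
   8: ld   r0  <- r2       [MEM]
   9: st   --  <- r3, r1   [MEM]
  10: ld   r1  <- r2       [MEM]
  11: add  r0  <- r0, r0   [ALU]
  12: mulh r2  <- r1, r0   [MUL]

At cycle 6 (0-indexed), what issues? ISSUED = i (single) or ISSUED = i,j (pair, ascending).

ISSUED = 7,8

t=0 i0:ld ; no-port MEM/MEM
t=1 i1&i2:st sub ; pair
t=2 i3:sub ; WAW r2
t=3 i4:and ; WAW r2
t=4 i5:ld ; RAW r2
t=5 i6:mul ; no-port MUL/MUL
t=6 i7&i8:mul ld ; pair
t=7 i9:st ; no-port MEM/MEM
t=8 i10&i11:ld add ; pair
t=9 i12:mulh ; tail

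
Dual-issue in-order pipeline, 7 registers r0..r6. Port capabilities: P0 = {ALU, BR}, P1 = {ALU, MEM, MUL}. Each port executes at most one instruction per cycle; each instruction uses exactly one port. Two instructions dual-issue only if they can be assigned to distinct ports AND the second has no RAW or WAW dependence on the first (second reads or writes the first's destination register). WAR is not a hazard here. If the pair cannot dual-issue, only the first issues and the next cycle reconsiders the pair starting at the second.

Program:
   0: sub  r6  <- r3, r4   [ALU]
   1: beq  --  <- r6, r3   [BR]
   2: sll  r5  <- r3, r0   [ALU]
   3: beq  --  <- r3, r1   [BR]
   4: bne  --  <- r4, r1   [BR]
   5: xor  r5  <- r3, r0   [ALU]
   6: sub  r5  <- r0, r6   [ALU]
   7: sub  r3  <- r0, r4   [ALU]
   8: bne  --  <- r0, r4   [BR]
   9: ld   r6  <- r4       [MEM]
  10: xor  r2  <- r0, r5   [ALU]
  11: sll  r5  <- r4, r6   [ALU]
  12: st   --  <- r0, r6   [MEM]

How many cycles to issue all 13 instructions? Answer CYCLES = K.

  cy0 -> i0 (sub) RAW r6
  cy1 -> i1,i2 (beq/sll) pair
  cy2 -> i3 (beq) no-port BR/BR
  cy3 -> i4,i5 (bne/xor) pair
  cy4 -> i6,i7 (sub/sub) pair
  cy5 -> i8,i9 (bne/ld) pair
  cy6 -> i10,i11 (xor/sll) pair
  cy7 -> i12 (st) tail

CYCLES = 8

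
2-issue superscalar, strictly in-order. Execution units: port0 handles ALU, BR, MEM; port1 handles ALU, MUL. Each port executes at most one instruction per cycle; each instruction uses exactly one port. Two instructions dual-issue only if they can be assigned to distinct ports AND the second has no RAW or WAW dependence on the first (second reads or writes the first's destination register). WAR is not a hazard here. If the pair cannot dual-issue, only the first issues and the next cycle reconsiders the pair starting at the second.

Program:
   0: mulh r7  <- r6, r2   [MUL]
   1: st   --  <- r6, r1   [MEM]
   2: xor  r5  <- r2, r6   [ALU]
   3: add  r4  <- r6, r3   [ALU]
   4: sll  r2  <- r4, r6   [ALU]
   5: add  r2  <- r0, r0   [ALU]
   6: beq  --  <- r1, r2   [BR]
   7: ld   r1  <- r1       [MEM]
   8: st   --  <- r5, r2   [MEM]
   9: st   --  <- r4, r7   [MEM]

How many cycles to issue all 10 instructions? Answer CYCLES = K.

CYCLES = 8

t=0 i0/i1:mulh.MUL;st.MEM ; dual
t=1 i2/i3:xor.ALU;add.ALU ; dual
t=2 i4:sll.ALU ; WAW r2
t=3 i5:add.ALU ; RAW r2
t=4 i6:beq.BR ; no-port BR/MEM
t=5 i7:ld.MEM ; no-port MEM/MEM
t=6 i8:st.MEM ; no-port MEM/MEM
t=7 i9:st.MEM ; tail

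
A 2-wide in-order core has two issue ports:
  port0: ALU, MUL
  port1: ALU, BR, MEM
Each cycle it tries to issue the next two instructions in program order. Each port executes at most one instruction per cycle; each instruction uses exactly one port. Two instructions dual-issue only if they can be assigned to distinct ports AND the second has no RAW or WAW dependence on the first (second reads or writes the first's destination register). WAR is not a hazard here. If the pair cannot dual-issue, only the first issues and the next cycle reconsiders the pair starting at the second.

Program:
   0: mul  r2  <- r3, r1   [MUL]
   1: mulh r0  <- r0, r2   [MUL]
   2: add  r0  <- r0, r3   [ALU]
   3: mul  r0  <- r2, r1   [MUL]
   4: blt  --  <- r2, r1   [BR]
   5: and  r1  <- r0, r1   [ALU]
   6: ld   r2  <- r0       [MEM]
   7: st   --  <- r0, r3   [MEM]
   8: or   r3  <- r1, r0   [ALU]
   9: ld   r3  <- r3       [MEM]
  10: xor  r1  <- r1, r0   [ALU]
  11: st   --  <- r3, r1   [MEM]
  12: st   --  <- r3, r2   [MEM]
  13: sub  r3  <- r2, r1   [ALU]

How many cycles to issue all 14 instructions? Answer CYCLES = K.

  cy0 -> i0 (mul.MUL) no-port MUL/MUL
  cy1 -> i1 (mulh.MUL) RAW+WAW r0
  cy2 -> i2 (add.ALU) WAW r0
  cy3 -> i3/i4 (mul.MUL/blt.BR) 2-wide
  cy4 -> i5/i6 (and.ALU/ld.MEM) 2-wide
  cy5 -> i7/i8 (st.MEM/or.ALU) 2-wide
  cy6 -> i9/i10 (ld.MEM/xor.ALU) 2-wide
  cy7 -> i11 (st.MEM) no-port MEM/MEM
  cy8 -> i12/i13 (st.MEM/sub.ALU) 2-wide

CYCLES = 9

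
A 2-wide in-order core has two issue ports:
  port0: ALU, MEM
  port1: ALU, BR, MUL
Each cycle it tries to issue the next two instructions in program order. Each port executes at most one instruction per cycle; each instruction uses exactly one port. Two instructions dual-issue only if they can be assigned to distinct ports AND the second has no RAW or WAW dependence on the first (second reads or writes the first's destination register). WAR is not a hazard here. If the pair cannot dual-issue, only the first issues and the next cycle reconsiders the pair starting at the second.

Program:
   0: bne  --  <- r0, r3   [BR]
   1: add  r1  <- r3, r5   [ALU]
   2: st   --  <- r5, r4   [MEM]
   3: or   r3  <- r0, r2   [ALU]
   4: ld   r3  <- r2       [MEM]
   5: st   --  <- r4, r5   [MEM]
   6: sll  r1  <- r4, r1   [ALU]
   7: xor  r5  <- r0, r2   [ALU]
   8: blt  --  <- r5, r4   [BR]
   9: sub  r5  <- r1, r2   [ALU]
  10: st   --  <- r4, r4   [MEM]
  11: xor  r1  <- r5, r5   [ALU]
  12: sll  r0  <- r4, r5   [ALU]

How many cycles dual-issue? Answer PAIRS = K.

  cy0 -> i0&i1 (bne.BR;add.ALU) dual
  cy1 -> i2&i3 (st.MEM;or.ALU) dual
  cy2 -> i4 (ld.MEM) no-port MEM/MEM
  cy3 -> i5&i6 (st.MEM;sll.ALU) dual
  cy4 -> i7 (xor.ALU) RAW r5
  cy5 -> i8&i9 (blt.BR;sub.ALU) dual
  cy6 -> i10&i11 (st.MEM;xor.ALU) dual
  cy7 -> i12 (sll.ALU) tail

PAIRS = 5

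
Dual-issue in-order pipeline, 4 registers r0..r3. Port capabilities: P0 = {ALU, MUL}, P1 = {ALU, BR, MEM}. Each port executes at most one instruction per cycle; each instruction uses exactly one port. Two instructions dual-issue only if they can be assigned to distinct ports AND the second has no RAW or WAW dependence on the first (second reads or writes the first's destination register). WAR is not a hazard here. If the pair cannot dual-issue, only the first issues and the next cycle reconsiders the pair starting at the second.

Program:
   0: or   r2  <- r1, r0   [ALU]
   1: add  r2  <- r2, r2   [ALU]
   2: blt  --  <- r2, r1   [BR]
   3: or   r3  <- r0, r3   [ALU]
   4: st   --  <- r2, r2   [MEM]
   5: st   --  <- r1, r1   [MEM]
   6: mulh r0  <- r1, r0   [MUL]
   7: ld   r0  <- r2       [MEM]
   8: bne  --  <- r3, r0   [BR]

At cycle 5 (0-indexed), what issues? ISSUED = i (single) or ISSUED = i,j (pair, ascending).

t=0 i0:or.ALU ; RAW+WAW r2
t=1 i1:add.ALU ; RAW r2
t=2 i2,i3:blt.BR or.ALU ; 2-wide
t=3 i4:st.MEM ; no-port MEM/MEM
t=4 i5,i6:st.MEM mulh.MUL ; 2-wide
t=5 i7:ld.MEM ; no-port MEM/BR
t=6 i8:bne.BR ; tail

ISSUED = 7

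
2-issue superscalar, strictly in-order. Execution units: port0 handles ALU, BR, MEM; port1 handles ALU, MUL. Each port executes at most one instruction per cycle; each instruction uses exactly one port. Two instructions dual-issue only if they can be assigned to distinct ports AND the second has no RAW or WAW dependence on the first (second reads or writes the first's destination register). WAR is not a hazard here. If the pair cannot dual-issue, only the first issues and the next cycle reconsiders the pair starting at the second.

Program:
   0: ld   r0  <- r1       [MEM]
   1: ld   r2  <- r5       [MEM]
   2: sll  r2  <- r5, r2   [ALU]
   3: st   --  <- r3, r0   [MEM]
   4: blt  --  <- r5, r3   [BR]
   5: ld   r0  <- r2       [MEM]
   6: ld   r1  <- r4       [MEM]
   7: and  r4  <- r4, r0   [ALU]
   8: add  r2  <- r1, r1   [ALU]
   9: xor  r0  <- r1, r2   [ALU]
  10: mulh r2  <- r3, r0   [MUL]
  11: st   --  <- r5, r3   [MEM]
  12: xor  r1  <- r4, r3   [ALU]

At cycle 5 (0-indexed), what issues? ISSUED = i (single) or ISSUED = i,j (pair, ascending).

ISSUED = 6,7

  cy0 -> i0 (ld.MEM) no-port MEM/MEM
  cy1 -> i1 (ld.MEM) RAW+WAW r2
  cy2 -> i2+i3 (sll.ALU;st.MEM) pair
  cy3 -> i4 (blt.BR) no-port BR/MEM
  cy4 -> i5 (ld.MEM) no-port MEM/MEM
  cy5 -> i6+i7 (ld.MEM;and.ALU) pair
  cy6 -> i8 (add.ALU) RAW r2
  cy7 -> i9 (xor.ALU) RAW r0
  cy8 -> i10+i11 (mulh.MUL;st.MEM) pair
  cy9 -> i12 (xor.ALU) tail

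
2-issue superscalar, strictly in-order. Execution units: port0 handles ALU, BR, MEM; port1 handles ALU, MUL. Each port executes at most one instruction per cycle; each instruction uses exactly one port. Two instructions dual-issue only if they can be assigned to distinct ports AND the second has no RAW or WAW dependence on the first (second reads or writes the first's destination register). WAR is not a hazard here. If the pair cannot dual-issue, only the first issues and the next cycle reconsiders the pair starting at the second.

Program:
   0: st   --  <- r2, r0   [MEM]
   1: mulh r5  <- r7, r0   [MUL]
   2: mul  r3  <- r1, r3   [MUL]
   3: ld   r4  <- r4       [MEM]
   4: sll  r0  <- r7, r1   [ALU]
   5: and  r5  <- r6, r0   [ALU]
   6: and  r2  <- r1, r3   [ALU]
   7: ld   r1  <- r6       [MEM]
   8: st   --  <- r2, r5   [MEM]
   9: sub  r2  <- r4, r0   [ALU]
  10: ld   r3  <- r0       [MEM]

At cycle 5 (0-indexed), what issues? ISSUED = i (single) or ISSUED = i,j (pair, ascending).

ISSUED = 8,9

t=0 i0&i1:st+mulh ; 2-wide
t=1 i2&i3:mul+ld ; 2-wide
t=2 i4:sll ; RAW r0
t=3 i5&i6:and+and ; 2-wide
t=4 i7:ld ; no-port MEM/MEM
t=5 i8&i9:st+sub ; 2-wide
t=6 i10:ld ; tail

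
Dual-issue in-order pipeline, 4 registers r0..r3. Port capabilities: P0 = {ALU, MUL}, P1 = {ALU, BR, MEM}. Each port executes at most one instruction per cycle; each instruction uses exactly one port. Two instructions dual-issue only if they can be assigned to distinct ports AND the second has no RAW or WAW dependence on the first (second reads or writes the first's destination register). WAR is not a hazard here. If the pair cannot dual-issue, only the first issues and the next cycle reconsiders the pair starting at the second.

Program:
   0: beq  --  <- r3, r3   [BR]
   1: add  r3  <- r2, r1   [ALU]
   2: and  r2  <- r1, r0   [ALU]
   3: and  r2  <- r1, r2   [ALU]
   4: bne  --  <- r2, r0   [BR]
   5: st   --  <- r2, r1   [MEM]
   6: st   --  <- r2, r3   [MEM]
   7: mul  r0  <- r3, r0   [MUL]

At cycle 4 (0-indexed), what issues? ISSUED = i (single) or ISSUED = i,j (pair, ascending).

c0: i0/i1 beq.BR/add.ALU  pair
c1: i2 and.ALU  RAW+WAW r2
c2: i3 and.ALU  RAW r2
c3: i4 bne.BR  no-port BR/MEM
c4: i5 st.MEM  no-port MEM/MEM
c5: i6/i7 st.MEM/mul.MUL  pair

ISSUED = 5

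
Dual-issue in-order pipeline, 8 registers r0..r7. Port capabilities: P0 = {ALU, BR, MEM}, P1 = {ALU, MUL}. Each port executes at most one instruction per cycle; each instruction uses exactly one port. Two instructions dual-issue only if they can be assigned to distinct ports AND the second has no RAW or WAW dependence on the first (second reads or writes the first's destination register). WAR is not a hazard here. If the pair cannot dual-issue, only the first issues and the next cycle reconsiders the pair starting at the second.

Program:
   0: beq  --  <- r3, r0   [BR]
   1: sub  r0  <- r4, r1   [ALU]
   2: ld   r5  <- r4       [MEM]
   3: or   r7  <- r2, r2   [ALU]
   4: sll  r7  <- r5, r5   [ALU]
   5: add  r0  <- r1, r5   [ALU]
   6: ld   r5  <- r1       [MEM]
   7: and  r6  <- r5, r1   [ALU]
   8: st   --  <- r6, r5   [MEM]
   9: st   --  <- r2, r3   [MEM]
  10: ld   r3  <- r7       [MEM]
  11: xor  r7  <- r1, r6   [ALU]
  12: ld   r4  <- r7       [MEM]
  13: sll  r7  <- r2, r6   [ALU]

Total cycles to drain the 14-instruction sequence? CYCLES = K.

  cy0 -> i0&i1 (beq;sub) 2-wide
  cy1 -> i2&i3 (ld;or) 2-wide
  cy2 -> i4&i5 (sll;add) 2-wide
  cy3 -> i6 (ld) RAW r5
  cy4 -> i7 (and) RAW r6
  cy5 -> i8 (st) no-port MEM/MEM
  cy6 -> i9 (st) no-port MEM/MEM
  cy7 -> i10&i11 (ld;xor) 2-wide
  cy8 -> i12&i13 (ld;sll) 2-wide

CYCLES = 9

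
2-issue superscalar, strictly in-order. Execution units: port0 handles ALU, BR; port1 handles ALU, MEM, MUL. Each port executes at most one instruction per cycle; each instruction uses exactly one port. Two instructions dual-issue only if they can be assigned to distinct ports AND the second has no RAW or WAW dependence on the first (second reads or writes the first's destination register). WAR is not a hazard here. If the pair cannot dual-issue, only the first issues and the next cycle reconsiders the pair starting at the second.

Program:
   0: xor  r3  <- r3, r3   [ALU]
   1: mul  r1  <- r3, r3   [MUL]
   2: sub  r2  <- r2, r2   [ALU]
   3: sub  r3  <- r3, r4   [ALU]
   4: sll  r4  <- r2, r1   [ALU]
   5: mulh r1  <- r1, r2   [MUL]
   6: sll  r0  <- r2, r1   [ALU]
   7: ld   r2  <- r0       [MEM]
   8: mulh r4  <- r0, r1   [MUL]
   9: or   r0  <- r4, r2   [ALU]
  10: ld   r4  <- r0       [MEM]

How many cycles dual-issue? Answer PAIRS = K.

#0 head=0: xor i0 RAW r3
#1 head=1: mul+sub i1+i2 2-wide
#2 head=3: sub+sll i3+i4 2-wide
#3 head=5: mulh i5 RAW r1
#4 head=6: sll i6 RAW r0
#5 head=7: ld i7 no-port MEM/MUL
#6 head=8: mulh i8 RAW r4
#7 head=9: or i9 RAW r0
#8 head=10: ld i10 tail

PAIRS = 2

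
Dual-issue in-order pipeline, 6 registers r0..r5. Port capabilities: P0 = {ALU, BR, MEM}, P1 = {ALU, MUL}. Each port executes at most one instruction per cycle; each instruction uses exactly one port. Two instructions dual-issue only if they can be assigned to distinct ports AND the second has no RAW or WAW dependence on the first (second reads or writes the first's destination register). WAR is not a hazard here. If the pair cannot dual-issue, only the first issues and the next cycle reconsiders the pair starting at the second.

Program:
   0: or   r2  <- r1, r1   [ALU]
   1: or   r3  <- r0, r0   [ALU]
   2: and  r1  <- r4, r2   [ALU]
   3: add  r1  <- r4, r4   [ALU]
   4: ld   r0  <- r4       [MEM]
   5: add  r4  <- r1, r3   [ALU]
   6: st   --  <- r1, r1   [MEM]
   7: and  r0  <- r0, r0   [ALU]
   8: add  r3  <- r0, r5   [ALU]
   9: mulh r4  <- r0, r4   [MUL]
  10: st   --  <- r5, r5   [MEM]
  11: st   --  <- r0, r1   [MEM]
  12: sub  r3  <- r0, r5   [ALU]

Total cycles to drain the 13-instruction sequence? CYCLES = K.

[0] i0,i1  or/or  -- pair
[1] i2  and  -- WAW r1
[2] i3,i4  add/ld  -- pair
[3] i5,i6  add/st  -- pair
[4] i7  and  -- RAW r0
[5] i8,i9  add/mulh  -- pair
[6] i10  st  -- no-port MEM/MEM
[7] i11,i12  st/sub  -- pair

CYCLES = 8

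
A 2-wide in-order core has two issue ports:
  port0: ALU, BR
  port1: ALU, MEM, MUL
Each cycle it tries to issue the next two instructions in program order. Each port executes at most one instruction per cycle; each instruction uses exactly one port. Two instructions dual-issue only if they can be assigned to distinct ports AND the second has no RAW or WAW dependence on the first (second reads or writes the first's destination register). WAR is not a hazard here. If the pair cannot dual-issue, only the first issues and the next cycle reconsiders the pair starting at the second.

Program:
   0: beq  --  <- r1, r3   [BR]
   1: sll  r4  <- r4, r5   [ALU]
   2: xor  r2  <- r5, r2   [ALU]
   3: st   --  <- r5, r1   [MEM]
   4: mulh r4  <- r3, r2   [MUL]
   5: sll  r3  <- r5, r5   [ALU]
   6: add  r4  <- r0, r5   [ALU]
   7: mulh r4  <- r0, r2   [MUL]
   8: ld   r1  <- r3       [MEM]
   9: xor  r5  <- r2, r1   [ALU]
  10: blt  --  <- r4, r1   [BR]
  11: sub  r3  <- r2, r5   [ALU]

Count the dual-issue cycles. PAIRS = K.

PAIRS = 4

t=0 i0&i1:beq;sll ; 2-wide
t=1 i2&i3:xor;st ; 2-wide
t=2 i4&i5:mulh;sll ; 2-wide
t=3 i6:add ; WAW r4
t=4 i7:mulh ; no-port MUL/MEM
t=5 i8:ld ; RAW r1
t=6 i9&i10:xor;blt ; 2-wide
t=7 i11:sub ; tail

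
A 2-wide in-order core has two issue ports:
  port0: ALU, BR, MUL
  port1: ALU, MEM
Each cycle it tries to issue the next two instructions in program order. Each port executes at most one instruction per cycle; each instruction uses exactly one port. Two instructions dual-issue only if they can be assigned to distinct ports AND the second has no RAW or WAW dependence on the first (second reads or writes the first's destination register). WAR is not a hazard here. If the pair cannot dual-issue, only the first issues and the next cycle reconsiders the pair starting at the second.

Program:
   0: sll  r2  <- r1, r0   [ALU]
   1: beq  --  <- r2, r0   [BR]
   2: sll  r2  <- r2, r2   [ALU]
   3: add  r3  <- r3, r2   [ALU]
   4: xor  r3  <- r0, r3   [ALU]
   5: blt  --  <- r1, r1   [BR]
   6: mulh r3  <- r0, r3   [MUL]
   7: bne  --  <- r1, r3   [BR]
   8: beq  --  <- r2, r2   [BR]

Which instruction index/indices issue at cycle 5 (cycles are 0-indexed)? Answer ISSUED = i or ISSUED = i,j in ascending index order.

t=0 i0:sll.ALU ; RAW r2
t=1 i1&i2:beq.BR+sll.ALU ; pair
t=2 i3:add.ALU ; RAW+WAW r3
t=3 i4&i5:xor.ALU+blt.BR ; pair
t=4 i6:mulh.MUL ; no-port MUL/BR
t=5 i7:bne.BR ; no-port BR/BR
t=6 i8:beq.BR ; tail

ISSUED = 7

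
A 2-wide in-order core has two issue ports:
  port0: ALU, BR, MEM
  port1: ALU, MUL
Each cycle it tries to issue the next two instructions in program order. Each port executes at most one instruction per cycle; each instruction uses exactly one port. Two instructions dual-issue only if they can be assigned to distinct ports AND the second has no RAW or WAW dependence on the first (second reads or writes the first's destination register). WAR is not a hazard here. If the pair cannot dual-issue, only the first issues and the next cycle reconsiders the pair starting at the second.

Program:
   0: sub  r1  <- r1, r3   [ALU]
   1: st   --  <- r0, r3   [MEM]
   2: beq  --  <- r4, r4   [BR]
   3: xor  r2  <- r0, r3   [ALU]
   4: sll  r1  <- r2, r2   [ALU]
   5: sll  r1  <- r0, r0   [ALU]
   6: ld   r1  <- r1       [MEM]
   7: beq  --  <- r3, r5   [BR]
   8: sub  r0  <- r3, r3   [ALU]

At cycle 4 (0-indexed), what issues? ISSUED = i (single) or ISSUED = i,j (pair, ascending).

ISSUED = 6

#0 head=0: sub+st i0/i1 2-wide
#1 head=2: beq+xor i2/i3 2-wide
#2 head=4: sll i4 WAW r1
#3 head=5: sll i5 RAW+WAW r1
#4 head=6: ld i6 no-port MEM/BR
#5 head=7: beq+sub i7/i8 2-wide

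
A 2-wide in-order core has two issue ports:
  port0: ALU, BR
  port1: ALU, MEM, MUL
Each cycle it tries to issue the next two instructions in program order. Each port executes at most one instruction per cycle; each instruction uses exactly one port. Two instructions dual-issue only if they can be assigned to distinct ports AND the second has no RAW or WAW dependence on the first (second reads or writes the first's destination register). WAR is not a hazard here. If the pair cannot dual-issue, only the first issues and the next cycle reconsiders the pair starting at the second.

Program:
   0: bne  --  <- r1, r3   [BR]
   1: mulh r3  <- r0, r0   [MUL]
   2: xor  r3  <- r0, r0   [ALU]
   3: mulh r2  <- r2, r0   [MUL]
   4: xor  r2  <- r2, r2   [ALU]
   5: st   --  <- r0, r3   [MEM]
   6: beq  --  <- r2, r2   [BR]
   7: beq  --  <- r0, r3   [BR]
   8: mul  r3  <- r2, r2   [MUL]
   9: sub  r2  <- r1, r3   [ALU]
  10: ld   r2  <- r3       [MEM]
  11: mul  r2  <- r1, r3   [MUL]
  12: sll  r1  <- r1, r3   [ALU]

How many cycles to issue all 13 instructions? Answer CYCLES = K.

CYCLES = 8

t=0 i0,i1:bne/mulh ; pair
t=1 i2,i3:xor/mulh ; pair
t=2 i4,i5:xor/st ; pair
t=3 i6:beq ; no-port BR/BR
t=4 i7,i8:beq/mul ; pair
t=5 i9:sub ; WAW r2
t=6 i10:ld ; no-port MEM/MUL
t=7 i11,i12:mul/sll ; pair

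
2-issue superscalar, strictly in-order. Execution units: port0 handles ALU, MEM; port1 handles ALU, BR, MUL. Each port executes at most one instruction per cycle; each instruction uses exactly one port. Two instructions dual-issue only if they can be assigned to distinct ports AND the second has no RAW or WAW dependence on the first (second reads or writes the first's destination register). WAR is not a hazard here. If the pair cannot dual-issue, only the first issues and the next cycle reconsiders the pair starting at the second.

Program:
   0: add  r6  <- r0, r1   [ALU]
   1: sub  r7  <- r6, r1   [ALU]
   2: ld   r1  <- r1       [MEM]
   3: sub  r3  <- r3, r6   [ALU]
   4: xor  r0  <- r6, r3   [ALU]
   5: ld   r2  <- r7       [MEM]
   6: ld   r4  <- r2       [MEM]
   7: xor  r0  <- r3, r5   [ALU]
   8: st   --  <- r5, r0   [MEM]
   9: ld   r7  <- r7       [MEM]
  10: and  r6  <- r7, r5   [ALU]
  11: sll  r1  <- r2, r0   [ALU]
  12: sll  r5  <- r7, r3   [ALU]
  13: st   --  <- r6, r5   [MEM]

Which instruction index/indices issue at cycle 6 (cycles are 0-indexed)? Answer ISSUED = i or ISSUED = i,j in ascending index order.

ISSUED = 9

#0 head=0: add i0 RAW r6
#1 head=1: sub/ld i1/i2 2-wide
#2 head=3: sub i3 RAW r3
#3 head=4: xor/ld i4/i5 2-wide
#4 head=6: ld/xor i6/i7 2-wide
#5 head=8: st i8 no-port MEM/MEM
#6 head=9: ld i9 RAW r7
#7 head=10: and/sll i10/i11 2-wide
#8 head=12: sll i12 RAW r5
#9 head=13: st i13 tail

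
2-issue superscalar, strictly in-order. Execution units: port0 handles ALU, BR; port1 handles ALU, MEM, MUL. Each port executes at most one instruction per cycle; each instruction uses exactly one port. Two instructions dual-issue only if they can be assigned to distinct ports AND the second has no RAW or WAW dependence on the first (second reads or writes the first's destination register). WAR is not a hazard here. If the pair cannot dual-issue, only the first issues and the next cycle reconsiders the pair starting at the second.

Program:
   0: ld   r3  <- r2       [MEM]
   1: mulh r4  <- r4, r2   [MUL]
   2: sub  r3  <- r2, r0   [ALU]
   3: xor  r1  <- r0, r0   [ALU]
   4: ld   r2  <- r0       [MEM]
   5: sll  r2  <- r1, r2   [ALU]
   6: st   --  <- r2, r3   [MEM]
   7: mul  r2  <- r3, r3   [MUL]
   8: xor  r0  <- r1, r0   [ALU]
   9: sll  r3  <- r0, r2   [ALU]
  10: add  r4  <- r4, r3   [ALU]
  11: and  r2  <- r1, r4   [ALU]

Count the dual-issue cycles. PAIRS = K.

PAIRS = 3

#0 head=0: ld.MEM i0 no-port MEM/MUL
#1 head=1: mulh.MUL sub.ALU i1/i2 2-wide
#2 head=3: xor.ALU ld.MEM i3/i4 2-wide
#3 head=5: sll.ALU i5 RAW r2
#4 head=6: st.MEM i6 no-port MEM/MUL
#5 head=7: mul.MUL xor.ALU i7/i8 2-wide
#6 head=9: sll.ALU i9 RAW r3
#7 head=10: add.ALU i10 RAW r4
#8 head=11: and.ALU i11 tail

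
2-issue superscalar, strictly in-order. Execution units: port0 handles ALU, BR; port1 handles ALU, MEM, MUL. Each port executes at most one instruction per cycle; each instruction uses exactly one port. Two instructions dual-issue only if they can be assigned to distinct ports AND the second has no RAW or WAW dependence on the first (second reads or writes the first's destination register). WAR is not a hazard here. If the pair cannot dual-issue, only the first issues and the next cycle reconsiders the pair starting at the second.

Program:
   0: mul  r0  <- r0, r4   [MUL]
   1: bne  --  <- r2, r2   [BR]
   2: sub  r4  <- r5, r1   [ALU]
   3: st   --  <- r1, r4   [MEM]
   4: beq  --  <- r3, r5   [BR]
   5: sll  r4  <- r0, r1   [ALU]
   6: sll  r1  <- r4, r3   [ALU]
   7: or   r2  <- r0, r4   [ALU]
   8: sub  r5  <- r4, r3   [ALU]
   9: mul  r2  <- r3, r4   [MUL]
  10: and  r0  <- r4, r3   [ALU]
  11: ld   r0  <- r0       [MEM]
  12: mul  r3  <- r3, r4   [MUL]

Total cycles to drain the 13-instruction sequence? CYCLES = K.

0. mul.MUL/bne.BR @i0,i1  | dual
1. sub.ALU @i2  | RAW r4
2. st.MEM/beq.BR @i3,i4  | dual
3. sll.ALU @i5  | RAW r4
4. sll.ALU/or.ALU @i6,i7  | dual
5. sub.ALU/mul.MUL @i8,i9  | dual
6. and.ALU @i10  | RAW+WAW r0
7. ld.MEM @i11  | no-port MEM/MUL
8. mul.MUL @i12  | tail

CYCLES = 9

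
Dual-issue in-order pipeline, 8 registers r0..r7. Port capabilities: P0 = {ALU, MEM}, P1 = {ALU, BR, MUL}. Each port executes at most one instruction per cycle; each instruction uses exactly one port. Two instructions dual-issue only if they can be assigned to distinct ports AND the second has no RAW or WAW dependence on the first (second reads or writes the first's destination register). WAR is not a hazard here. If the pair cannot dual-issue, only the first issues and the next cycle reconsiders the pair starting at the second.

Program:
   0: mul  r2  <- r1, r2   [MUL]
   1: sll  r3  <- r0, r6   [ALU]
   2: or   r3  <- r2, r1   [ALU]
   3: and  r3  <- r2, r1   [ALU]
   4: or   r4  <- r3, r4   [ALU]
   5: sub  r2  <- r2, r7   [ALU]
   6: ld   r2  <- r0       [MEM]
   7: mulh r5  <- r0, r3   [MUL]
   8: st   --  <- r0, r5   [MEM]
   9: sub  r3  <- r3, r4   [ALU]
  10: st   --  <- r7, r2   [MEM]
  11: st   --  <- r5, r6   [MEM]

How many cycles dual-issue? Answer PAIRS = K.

PAIRS = 4

0. mul/sll @i0,i1  | 2-wide
1. or @i2  | WAW r3
2. and @i3  | RAW r3
3. or/sub @i4,i5  | 2-wide
4. ld/mulh @i6,i7  | 2-wide
5. st/sub @i8,i9  | 2-wide
6. st @i10  | no-port MEM/MEM
7. st @i11  | tail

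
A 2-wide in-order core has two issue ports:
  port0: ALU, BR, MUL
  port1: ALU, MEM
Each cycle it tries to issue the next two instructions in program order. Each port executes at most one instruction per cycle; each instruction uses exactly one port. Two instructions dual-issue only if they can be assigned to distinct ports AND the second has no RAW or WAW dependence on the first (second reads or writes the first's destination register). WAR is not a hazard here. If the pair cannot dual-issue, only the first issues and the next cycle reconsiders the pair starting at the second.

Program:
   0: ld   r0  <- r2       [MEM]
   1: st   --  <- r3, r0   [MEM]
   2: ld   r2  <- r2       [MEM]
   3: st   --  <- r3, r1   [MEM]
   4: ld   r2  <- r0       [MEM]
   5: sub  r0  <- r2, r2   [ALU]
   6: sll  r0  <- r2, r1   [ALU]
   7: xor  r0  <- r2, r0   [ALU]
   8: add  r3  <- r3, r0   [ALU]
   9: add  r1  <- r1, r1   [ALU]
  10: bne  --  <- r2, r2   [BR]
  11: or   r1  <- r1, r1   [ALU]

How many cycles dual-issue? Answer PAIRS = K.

PAIRS = 2

#0 head=0: ld.MEM i0 no-port MEM/MEM
#1 head=1: st.MEM i1 no-port MEM/MEM
#2 head=2: ld.MEM i2 no-port MEM/MEM
#3 head=3: st.MEM i3 no-port MEM/MEM
#4 head=4: ld.MEM i4 RAW r2
#5 head=5: sub.ALU i5 WAW r0
#6 head=6: sll.ALU i6 RAW+WAW r0
#7 head=7: xor.ALU i7 RAW r0
#8 head=8: add.ALU/add.ALU i8,i9 2-wide
#9 head=10: bne.BR/or.ALU i10,i11 2-wide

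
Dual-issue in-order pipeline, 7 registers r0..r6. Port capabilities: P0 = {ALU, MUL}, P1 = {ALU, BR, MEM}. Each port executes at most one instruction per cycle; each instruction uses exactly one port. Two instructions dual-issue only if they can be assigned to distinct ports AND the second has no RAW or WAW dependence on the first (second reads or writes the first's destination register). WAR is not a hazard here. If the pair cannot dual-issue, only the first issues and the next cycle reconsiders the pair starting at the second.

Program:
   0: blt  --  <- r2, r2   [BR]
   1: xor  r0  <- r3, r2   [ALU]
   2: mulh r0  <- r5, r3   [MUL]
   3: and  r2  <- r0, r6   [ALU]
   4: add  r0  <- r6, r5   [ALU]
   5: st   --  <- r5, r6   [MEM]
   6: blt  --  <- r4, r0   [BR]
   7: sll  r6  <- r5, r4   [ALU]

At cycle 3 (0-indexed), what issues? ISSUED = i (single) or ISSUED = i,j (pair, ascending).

ISSUED = 5

0. blt xor @i0/i1  | dual
1. mulh @i2  | RAW r0
2. and add @i3/i4  | dual
3. st @i5  | no-port MEM/BR
4. blt sll @i6/i7  | dual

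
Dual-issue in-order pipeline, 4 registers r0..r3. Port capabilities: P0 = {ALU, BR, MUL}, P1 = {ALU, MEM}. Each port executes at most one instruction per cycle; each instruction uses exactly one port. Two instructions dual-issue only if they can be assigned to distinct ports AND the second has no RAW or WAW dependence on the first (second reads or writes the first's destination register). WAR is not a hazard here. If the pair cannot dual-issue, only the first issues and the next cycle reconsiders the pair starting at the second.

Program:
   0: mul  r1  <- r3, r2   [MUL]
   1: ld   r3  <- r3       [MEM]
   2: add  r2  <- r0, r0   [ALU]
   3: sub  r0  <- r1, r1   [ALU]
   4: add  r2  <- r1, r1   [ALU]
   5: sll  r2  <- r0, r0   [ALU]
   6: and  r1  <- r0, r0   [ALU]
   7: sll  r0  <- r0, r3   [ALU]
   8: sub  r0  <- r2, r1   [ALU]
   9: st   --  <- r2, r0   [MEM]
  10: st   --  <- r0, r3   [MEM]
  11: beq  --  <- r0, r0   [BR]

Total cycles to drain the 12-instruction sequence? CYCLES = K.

[0] i0,i1  mul.MUL+ld.MEM  -- pair
[1] i2,i3  add.ALU+sub.ALU  -- pair
[2] i4  add.ALU  -- WAW r2
[3] i5,i6  sll.ALU+and.ALU  -- pair
[4] i7  sll.ALU  -- WAW r0
[5] i8  sub.ALU  -- RAW r0
[6] i9  st.MEM  -- no-port MEM/MEM
[7] i10,i11  st.MEM+beq.BR  -- pair

CYCLES = 8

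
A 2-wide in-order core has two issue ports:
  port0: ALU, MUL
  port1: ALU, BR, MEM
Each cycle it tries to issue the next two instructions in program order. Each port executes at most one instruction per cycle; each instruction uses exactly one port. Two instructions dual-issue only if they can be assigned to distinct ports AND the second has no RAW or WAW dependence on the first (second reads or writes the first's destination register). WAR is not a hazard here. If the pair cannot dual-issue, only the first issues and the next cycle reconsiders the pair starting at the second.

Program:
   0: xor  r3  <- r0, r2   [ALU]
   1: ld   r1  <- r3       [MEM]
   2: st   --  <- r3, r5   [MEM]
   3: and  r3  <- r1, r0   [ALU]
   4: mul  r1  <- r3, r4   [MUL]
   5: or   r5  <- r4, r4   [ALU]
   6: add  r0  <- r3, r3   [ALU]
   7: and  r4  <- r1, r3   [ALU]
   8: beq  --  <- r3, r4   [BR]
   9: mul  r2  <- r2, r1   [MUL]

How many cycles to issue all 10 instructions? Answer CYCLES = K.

CYCLES = 6

c0: i0 xor  RAW r3
c1: i1 ld  no-port MEM/MEM
c2: i2,i3 st;and  dual
c3: i4,i5 mul;or  dual
c4: i6,i7 add;and  dual
c5: i8,i9 beq;mul  dual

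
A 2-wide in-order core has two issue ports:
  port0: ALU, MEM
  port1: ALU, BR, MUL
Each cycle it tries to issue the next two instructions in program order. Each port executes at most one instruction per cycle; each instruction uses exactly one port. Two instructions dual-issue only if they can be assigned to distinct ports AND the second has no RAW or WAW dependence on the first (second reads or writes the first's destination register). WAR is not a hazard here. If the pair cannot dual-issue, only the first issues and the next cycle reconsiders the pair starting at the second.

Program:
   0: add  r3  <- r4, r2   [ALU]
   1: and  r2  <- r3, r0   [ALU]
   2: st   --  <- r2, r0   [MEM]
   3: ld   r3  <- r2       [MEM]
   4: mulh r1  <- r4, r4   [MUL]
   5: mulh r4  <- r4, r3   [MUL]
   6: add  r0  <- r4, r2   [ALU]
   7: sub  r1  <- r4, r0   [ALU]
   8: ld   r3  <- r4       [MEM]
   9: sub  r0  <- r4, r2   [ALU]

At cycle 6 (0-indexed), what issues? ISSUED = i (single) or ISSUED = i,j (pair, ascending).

c0: i0 add.ALU  RAW r3
c1: i1 and.ALU  RAW r2
c2: i2 st.MEM  no-port MEM/MEM
c3: i3&i4 ld.MEM mulh.MUL  2-wide
c4: i5 mulh.MUL  RAW r4
c5: i6 add.ALU  RAW r0
c6: i7&i8 sub.ALU ld.MEM  2-wide
c7: i9 sub.ALU  tail

ISSUED = 7,8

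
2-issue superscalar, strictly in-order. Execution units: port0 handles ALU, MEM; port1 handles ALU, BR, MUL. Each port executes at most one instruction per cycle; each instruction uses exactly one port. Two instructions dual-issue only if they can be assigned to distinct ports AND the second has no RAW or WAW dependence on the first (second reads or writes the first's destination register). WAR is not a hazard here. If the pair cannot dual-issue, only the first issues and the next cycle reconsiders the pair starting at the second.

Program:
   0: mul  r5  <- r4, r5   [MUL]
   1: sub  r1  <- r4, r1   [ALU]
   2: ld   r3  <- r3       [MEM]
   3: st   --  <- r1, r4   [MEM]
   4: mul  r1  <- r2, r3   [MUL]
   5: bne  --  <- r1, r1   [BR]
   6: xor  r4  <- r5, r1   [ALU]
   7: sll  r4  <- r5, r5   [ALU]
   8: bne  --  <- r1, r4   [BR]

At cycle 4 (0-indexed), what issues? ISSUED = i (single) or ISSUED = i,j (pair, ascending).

  cy0 -> i0+i1 (mul.MUL sub.ALU) dual
  cy1 -> i2 (ld.MEM) no-port MEM/MEM
  cy2 -> i3+i4 (st.MEM mul.MUL) dual
  cy3 -> i5+i6 (bne.BR xor.ALU) dual
  cy4 -> i7 (sll.ALU) RAW r4
  cy5 -> i8 (bne.BR) tail

ISSUED = 7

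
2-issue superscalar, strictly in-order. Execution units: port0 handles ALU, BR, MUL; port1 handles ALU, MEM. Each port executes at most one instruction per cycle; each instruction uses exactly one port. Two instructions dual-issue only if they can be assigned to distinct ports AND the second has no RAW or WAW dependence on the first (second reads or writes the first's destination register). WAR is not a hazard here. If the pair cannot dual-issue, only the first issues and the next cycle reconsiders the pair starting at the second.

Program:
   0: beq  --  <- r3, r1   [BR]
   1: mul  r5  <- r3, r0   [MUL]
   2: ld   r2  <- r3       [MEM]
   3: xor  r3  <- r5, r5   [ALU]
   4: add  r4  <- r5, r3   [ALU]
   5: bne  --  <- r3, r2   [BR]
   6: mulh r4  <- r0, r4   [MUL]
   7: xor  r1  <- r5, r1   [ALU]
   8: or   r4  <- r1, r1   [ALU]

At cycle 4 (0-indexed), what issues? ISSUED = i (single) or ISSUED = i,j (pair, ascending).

ISSUED = 6,7

c0: i0 beq.BR  no-port BR/MUL
c1: i1+i2 mul.MUL ld.MEM  dual
c2: i3 xor.ALU  RAW r3
c3: i4+i5 add.ALU bne.BR  dual
c4: i6+i7 mulh.MUL xor.ALU  dual
c5: i8 or.ALU  tail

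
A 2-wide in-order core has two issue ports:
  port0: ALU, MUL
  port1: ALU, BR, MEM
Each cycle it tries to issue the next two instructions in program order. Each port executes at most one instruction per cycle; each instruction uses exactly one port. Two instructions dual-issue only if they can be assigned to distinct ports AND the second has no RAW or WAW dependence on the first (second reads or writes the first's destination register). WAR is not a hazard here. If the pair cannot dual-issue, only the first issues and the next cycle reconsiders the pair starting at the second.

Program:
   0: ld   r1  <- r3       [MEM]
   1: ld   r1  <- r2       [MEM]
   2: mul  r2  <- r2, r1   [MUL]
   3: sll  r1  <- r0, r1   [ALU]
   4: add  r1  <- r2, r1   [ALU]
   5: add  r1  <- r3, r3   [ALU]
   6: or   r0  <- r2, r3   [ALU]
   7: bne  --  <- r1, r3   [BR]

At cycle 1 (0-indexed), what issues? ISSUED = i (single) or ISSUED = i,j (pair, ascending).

ISSUED = 1

c0: i0 ld.MEM  no-port MEM/MEM
c1: i1 ld.MEM  RAW r1
c2: i2+i3 mul.MUL/sll.ALU  pair
c3: i4 add.ALU  WAW r1
c4: i5+i6 add.ALU/or.ALU  pair
c5: i7 bne.BR  tail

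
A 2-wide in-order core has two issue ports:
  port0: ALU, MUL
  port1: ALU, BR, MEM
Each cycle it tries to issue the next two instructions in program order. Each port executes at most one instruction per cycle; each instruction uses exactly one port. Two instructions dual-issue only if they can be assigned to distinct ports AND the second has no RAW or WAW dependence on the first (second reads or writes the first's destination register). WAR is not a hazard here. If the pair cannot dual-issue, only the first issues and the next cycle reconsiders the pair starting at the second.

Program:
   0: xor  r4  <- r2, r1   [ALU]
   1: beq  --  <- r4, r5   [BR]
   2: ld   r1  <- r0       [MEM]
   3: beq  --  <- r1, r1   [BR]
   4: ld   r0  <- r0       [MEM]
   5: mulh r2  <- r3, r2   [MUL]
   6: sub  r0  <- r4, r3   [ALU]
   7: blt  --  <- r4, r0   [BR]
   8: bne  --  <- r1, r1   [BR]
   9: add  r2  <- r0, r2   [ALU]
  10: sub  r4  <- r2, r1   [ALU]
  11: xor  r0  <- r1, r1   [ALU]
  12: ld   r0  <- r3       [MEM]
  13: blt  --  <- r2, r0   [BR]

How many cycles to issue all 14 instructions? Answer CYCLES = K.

CYCLES = 11

[0] i0  xor.ALU  -- RAW r4
[1] i1  beq.BR  -- no-port BR/MEM
[2] i2  ld.MEM  -- no-port MEM/BR
[3] i3  beq.BR  -- no-port BR/MEM
[4] i4/i5  ld.MEM;mulh.MUL  -- 2-wide
[5] i6  sub.ALU  -- RAW r0
[6] i7  blt.BR  -- no-port BR/BR
[7] i8/i9  bne.BR;add.ALU  -- 2-wide
[8] i10/i11  sub.ALU;xor.ALU  -- 2-wide
[9] i12  ld.MEM  -- no-port MEM/BR
[10] i13  blt.BR  -- tail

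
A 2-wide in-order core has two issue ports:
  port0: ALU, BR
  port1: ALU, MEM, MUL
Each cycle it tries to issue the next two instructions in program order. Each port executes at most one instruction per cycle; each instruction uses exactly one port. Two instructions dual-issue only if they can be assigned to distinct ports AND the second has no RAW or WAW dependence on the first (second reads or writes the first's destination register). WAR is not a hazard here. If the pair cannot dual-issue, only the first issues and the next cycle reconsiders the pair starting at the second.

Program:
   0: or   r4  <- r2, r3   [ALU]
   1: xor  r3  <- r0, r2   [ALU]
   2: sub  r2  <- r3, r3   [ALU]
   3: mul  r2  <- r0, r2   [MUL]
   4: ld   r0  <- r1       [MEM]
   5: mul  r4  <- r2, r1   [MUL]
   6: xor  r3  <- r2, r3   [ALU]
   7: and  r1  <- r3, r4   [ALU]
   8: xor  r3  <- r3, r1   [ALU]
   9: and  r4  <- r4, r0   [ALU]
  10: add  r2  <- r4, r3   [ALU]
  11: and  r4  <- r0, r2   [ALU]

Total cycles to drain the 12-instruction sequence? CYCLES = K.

  cy0 -> i0+i1 (or.ALU/xor.ALU) 2-wide
  cy1 -> i2 (sub.ALU) RAW+WAW r2
  cy2 -> i3 (mul.MUL) no-port MUL/MEM
  cy3 -> i4 (ld.MEM) no-port MEM/MUL
  cy4 -> i5+i6 (mul.MUL/xor.ALU) 2-wide
  cy5 -> i7 (and.ALU) RAW r1
  cy6 -> i8+i9 (xor.ALU/and.ALU) 2-wide
  cy7 -> i10 (add.ALU) RAW r2
  cy8 -> i11 (and.ALU) tail

CYCLES = 9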